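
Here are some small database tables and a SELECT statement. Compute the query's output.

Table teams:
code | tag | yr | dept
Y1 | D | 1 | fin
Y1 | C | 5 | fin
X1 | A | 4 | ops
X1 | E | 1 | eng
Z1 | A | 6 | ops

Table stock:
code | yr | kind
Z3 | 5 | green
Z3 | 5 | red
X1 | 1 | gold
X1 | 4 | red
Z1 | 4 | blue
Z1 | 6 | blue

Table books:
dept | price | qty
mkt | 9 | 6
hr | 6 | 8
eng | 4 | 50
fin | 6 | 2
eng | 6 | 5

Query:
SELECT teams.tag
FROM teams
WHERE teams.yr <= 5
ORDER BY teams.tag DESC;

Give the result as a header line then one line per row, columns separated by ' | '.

== RESULT ==
teams.tag
E
D
C
A

Derivation:
After WHERE (4 rows):
teams.code | teams.tag | teams.yr | teams.dept
Y1 | D | 1 | fin
Y1 | C | 5 | fin
X1 | A | 4 | ops
X1 | E | 1 | eng
After SELECT (4 rows):
teams.tag
D
C
A
E
After ORDER BY (4 rows):
teams.tag
E
D
C
A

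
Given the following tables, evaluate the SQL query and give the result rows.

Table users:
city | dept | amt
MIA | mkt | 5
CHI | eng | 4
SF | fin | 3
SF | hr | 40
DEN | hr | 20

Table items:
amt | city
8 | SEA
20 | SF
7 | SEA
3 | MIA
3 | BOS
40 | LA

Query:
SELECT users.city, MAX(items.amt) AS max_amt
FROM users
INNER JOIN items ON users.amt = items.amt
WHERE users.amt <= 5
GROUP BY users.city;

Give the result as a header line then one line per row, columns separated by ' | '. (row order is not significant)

After JOIN items (4 rows):
users.city | users.dept | users.amt | items.amt | items.city
SF | fin | 3 | 3 | MIA
SF | fin | 3 | 3 | BOS
SF | hr | 40 | 40 | LA
DEN | hr | 20 | 20 | SF
After WHERE (2 rows):
users.city | users.dept | users.amt | items.amt | items.city
SF | fin | 3 | 3 | MIA
SF | fin | 3 | 3 | BOS
After GROUP BY (1 rows):
users.city | max_amt
SF | 3

== RESULT ==
users.city | max_amt
SF | 3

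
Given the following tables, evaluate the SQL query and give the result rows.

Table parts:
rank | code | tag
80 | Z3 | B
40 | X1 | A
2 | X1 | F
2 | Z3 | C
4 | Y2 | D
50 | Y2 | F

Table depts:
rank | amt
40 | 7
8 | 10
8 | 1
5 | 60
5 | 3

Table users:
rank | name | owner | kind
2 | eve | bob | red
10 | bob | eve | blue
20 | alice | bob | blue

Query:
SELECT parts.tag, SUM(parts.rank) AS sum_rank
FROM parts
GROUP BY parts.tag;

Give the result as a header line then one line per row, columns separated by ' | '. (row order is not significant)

== RESULT ==
parts.tag | sum_rank
B | 80
A | 40
F | 52
C | 2
D | 4

Derivation:
After GROUP BY (5 rows):
parts.tag | sum_rank
B | 80
A | 40
F | 52
C | 2
D | 4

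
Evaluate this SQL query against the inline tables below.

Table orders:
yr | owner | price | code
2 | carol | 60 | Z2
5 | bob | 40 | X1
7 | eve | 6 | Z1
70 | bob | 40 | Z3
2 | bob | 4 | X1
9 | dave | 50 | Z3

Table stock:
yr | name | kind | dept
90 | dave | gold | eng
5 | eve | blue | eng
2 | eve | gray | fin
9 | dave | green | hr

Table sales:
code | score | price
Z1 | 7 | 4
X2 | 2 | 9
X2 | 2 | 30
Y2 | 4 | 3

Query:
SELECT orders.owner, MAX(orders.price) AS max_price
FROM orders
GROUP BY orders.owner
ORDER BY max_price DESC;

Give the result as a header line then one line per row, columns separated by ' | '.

After GROUP BY (4 rows):
orders.owner | max_price
carol | 60
bob | 40
eve | 6
dave | 50
After ORDER BY (4 rows):
orders.owner | max_price
carol | 60
dave | 50
bob | 40
eve | 6

== RESULT ==
orders.owner | max_price
carol | 60
dave | 50
bob | 40
eve | 6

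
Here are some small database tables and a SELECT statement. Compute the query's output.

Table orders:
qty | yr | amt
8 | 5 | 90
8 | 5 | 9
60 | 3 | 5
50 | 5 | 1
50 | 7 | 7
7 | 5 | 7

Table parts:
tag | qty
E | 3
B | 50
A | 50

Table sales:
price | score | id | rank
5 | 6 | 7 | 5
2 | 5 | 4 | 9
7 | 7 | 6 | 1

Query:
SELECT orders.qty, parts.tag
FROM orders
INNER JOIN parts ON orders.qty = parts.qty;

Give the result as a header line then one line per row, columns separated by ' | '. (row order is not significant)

After JOIN parts (4 rows):
orders.qty | orders.yr | orders.amt | parts.tag | parts.qty
50 | 5 | 1 | B | 50
50 | 5 | 1 | A | 50
50 | 7 | 7 | B | 50
50 | 7 | 7 | A | 50
After SELECT (4 rows):
orders.qty | parts.tag
50 | B
50 | A
50 | B
50 | A

== RESULT ==
orders.qty | parts.tag
50 | B
50 | A
50 | B
50 | A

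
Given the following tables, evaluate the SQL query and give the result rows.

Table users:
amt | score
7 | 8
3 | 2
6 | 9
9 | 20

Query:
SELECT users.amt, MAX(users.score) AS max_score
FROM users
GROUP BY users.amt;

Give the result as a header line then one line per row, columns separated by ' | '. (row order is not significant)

== RESULT ==
users.amt | max_score
7 | 8
3 | 2
6 | 9
9 | 20

Derivation:
After GROUP BY (4 rows):
users.amt | max_score
7 | 8
3 | 2
6 | 9
9 | 20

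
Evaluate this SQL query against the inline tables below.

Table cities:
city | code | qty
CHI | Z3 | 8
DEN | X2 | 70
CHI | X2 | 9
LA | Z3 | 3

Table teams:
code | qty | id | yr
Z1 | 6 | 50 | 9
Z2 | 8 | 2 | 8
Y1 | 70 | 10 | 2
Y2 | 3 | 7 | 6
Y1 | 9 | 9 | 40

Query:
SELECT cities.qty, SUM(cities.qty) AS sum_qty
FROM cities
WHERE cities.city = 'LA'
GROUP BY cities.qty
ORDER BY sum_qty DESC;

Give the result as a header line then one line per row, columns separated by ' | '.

After WHERE (1 rows):
cities.city | cities.code | cities.qty
LA | Z3 | 3
After GROUP BY (1 rows):
cities.qty | sum_qty
3 | 3
After ORDER BY (1 rows):
cities.qty | sum_qty
3 | 3

== RESULT ==
cities.qty | sum_qty
3 | 3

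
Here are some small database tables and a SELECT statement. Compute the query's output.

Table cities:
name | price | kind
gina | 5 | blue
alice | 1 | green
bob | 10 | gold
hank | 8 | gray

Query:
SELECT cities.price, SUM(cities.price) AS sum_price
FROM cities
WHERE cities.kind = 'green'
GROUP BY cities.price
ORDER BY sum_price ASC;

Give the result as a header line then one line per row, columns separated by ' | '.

After WHERE (1 rows):
cities.name | cities.price | cities.kind
alice | 1 | green
After GROUP BY (1 rows):
cities.price | sum_price
1 | 1
After ORDER BY (1 rows):
cities.price | sum_price
1 | 1

== RESULT ==
cities.price | sum_price
1 | 1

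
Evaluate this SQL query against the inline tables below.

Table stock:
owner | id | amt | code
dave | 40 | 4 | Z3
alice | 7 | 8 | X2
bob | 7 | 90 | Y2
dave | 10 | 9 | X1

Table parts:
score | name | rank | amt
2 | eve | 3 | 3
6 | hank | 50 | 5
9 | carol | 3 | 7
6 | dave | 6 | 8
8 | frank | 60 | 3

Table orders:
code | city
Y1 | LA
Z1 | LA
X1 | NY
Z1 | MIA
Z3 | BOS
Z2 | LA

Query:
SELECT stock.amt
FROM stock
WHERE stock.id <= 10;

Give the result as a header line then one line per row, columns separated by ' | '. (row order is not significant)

After WHERE (3 rows):
stock.owner | stock.id | stock.amt | stock.code
alice | 7 | 8 | X2
bob | 7 | 90 | Y2
dave | 10 | 9 | X1
After SELECT (3 rows):
stock.amt
8
90
9

== RESULT ==
stock.amt
8
90
9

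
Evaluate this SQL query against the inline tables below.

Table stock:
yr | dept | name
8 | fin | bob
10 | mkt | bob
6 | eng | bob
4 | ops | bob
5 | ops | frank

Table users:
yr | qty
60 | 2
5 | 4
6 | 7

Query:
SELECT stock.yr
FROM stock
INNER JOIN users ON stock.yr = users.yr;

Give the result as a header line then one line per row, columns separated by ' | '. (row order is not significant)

After JOIN users (2 rows):
stock.yr | stock.dept | stock.name | users.yr | users.qty
6 | eng | bob | 6 | 7
5 | ops | frank | 5 | 4
After SELECT (2 rows):
stock.yr
6
5

== RESULT ==
stock.yr
6
5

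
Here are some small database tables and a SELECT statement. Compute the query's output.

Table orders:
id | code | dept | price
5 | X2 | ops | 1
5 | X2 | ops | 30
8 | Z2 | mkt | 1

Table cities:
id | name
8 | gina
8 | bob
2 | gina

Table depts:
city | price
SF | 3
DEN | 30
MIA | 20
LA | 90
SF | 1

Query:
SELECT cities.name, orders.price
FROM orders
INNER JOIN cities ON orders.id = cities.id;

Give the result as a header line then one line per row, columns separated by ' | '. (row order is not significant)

After JOIN cities (2 rows):
orders.id | orders.code | orders.dept | orders.price | cities.id | cities.name
8 | Z2 | mkt | 1 | 8 | gina
8 | Z2 | mkt | 1 | 8 | bob
After SELECT (2 rows):
cities.name | orders.price
gina | 1
bob | 1

== RESULT ==
cities.name | orders.price
gina | 1
bob | 1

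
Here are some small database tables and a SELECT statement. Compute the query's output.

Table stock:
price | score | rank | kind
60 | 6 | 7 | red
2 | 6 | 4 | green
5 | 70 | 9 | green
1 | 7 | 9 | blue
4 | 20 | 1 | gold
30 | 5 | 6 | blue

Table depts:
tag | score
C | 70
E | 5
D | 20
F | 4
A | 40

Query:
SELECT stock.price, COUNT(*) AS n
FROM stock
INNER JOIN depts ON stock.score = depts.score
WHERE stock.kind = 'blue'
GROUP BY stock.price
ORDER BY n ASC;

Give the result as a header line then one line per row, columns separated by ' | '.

After JOIN depts (3 rows):
stock.price | stock.score | stock.rank | stock.kind | depts.tag | depts.score
5 | 70 | 9 | green | C | 70
4 | 20 | 1 | gold | D | 20
30 | 5 | 6 | blue | E | 5
After WHERE (1 rows):
stock.price | stock.score | stock.rank | stock.kind | depts.tag | depts.score
30 | 5 | 6 | blue | E | 5
After GROUP BY (1 rows):
stock.price | n
30 | 1
After ORDER BY (1 rows):
stock.price | n
30 | 1

== RESULT ==
stock.price | n
30 | 1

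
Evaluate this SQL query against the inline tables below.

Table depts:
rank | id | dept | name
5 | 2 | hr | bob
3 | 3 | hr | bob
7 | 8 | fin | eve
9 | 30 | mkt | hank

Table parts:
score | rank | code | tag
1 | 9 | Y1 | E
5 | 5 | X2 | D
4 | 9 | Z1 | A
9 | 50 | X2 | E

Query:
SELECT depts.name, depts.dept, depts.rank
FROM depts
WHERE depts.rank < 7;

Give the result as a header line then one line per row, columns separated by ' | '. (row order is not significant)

After WHERE (2 rows):
depts.rank | depts.id | depts.dept | depts.name
5 | 2 | hr | bob
3 | 3 | hr | bob
After SELECT (2 rows):
depts.name | depts.dept | depts.rank
bob | hr | 5
bob | hr | 3

== RESULT ==
depts.name | depts.dept | depts.rank
bob | hr | 5
bob | hr | 3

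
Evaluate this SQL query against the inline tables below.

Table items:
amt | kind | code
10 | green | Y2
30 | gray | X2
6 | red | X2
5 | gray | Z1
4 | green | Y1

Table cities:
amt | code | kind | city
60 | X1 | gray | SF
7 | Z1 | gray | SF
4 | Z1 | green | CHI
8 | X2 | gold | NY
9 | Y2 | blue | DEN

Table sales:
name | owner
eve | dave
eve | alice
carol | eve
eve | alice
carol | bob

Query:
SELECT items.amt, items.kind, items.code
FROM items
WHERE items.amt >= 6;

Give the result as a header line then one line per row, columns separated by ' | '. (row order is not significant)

== RESULT ==
items.amt | items.kind | items.code
10 | green | Y2
30 | gray | X2
6 | red | X2

Derivation:
After WHERE (3 rows):
items.amt | items.kind | items.code
10 | green | Y2
30 | gray | X2
6 | red | X2
After SELECT (3 rows):
items.amt | items.kind | items.code
10 | green | Y2
30 | gray | X2
6 | red | X2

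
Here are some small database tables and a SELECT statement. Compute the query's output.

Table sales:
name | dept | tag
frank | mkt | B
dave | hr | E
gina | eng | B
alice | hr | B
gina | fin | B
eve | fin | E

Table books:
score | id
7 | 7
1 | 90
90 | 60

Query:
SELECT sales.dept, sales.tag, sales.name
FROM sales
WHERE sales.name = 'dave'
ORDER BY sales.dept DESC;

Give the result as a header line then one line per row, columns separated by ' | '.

== RESULT ==
sales.dept | sales.tag | sales.name
hr | E | dave

Derivation:
After WHERE (1 rows):
sales.name | sales.dept | sales.tag
dave | hr | E
After SELECT (1 rows):
sales.dept | sales.tag | sales.name
hr | E | dave
After ORDER BY (1 rows):
sales.dept | sales.tag | sales.name
hr | E | dave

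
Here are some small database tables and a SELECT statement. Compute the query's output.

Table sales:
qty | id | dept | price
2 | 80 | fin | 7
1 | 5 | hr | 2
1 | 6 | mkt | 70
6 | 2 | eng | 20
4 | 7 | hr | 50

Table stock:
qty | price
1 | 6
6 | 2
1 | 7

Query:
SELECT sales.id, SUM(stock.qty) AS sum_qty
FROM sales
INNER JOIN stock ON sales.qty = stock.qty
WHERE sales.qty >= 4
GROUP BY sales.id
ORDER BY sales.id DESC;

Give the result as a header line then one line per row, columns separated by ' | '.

== RESULT ==
sales.id | sum_qty
2 | 6

Derivation:
After JOIN stock (5 rows):
sales.qty | sales.id | sales.dept | sales.price | stock.qty | stock.price
1 | 5 | hr | 2 | 1 | 6
1 | 5 | hr | 2 | 1 | 7
1 | 6 | mkt | 70 | 1 | 6
1 | 6 | mkt | 70 | 1 | 7
6 | 2 | eng | 20 | 6 | 2
After WHERE (1 rows):
sales.qty | sales.id | sales.dept | sales.price | stock.qty | stock.price
6 | 2 | eng | 20 | 6 | 2
After GROUP BY (1 rows):
sales.id | sum_qty
2 | 6
After ORDER BY (1 rows):
sales.id | sum_qty
2 | 6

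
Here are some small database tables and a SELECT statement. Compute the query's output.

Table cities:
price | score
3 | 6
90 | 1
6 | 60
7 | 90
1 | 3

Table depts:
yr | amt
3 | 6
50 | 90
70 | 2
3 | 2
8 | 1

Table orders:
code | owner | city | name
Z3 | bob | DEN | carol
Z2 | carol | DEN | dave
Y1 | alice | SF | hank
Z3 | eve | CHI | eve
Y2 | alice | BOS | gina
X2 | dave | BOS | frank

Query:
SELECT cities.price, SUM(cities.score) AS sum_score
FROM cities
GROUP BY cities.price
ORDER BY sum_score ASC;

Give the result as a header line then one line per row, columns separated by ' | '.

== RESULT ==
cities.price | sum_score
90 | 1
1 | 3
3 | 6
6 | 60
7 | 90

Derivation:
After GROUP BY (5 rows):
cities.price | sum_score
3 | 6
90 | 1
6 | 60
7 | 90
1 | 3
After ORDER BY (5 rows):
cities.price | sum_score
90 | 1
1 | 3
3 | 6
6 | 60
7 | 90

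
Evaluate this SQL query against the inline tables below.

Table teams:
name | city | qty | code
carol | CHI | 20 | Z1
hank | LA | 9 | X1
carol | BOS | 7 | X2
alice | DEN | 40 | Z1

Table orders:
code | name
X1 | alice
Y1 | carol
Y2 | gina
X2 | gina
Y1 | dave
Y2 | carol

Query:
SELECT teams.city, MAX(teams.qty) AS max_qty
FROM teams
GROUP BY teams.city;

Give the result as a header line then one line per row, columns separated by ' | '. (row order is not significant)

== RESULT ==
teams.city | max_qty
CHI | 20
LA | 9
BOS | 7
DEN | 40

Derivation:
After GROUP BY (4 rows):
teams.city | max_qty
CHI | 20
LA | 9
BOS | 7
DEN | 40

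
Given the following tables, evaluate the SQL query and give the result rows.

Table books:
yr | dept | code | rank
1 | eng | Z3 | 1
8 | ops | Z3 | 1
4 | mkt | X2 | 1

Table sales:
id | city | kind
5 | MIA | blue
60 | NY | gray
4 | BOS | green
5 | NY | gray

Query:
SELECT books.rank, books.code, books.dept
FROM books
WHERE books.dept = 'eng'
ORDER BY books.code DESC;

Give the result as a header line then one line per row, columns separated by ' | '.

== RESULT ==
books.rank | books.code | books.dept
1 | Z3 | eng

Derivation:
After WHERE (1 rows):
books.yr | books.dept | books.code | books.rank
1 | eng | Z3 | 1
After SELECT (1 rows):
books.rank | books.code | books.dept
1 | Z3 | eng
After ORDER BY (1 rows):
books.rank | books.code | books.dept
1 | Z3 | eng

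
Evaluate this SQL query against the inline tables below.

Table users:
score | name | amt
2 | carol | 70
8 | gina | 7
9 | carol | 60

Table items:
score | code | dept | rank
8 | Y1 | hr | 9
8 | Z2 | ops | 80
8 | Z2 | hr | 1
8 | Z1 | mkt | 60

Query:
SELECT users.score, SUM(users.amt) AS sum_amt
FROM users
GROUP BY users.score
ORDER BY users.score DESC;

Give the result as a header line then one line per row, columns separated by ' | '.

== RESULT ==
users.score | sum_amt
9 | 60
8 | 7
2 | 70

Derivation:
After GROUP BY (3 rows):
users.score | sum_amt
2 | 70
8 | 7
9 | 60
After ORDER BY (3 rows):
users.score | sum_amt
9 | 60
8 | 7
2 | 70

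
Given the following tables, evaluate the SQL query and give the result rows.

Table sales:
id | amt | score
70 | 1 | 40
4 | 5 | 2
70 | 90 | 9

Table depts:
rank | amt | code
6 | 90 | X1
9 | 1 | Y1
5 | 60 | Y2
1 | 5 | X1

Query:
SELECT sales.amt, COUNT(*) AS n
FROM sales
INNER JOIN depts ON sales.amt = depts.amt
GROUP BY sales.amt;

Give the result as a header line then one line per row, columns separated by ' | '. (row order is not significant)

== RESULT ==
sales.amt | n
1 | 1
5 | 1
90 | 1

Derivation:
After JOIN depts (3 rows):
sales.id | sales.amt | sales.score | depts.rank | depts.amt | depts.code
70 | 1 | 40 | 9 | 1 | Y1
4 | 5 | 2 | 1 | 5 | X1
70 | 90 | 9 | 6 | 90 | X1
After GROUP BY (3 rows):
sales.amt | n
1 | 1
5 | 1
90 | 1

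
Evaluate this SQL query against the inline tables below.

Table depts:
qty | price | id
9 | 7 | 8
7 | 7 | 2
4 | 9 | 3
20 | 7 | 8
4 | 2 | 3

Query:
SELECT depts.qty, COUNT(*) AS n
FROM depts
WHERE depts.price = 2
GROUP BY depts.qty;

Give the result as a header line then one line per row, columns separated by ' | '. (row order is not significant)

== RESULT ==
depts.qty | n
4 | 1

Derivation:
After WHERE (1 rows):
depts.qty | depts.price | depts.id
4 | 2 | 3
After GROUP BY (1 rows):
depts.qty | n
4 | 1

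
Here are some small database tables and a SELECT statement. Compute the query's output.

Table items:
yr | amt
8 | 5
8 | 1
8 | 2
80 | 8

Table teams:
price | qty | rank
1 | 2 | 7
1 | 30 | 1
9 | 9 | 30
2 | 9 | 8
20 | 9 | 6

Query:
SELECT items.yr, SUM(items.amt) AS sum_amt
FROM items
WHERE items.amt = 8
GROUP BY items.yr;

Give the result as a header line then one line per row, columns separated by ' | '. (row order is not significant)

== RESULT ==
items.yr | sum_amt
80 | 8

Derivation:
After WHERE (1 rows):
items.yr | items.amt
80 | 8
After GROUP BY (1 rows):
items.yr | sum_amt
80 | 8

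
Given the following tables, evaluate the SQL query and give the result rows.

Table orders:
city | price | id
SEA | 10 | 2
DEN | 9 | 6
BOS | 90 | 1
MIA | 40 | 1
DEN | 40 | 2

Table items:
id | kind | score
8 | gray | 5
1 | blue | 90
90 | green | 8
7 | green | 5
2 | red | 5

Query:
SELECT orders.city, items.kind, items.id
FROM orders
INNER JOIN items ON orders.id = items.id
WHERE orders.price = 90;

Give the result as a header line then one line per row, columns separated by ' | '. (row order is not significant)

After JOIN items (4 rows):
orders.city | orders.price | orders.id | items.id | items.kind | items.score
SEA | 10 | 2 | 2 | red | 5
BOS | 90 | 1 | 1 | blue | 90
MIA | 40 | 1 | 1 | blue | 90
DEN | 40 | 2 | 2 | red | 5
After WHERE (1 rows):
orders.city | orders.price | orders.id | items.id | items.kind | items.score
BOS | 90 | 1 | 1 | blue | 90
After SELECT (1 rows):
orders.city | items.kind | items.id
BOS | blue | 1

== RESULT ==
orders.city | items.kind | items.id
BOS | blue | 1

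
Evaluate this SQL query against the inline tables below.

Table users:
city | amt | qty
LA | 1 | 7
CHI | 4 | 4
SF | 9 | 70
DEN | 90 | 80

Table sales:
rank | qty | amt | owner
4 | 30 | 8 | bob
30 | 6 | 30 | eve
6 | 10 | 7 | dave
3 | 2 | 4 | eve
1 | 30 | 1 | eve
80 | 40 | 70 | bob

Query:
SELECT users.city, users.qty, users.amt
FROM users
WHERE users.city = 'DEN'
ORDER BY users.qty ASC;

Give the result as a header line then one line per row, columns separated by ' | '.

== RESULT ==
users.city | users.qty | users.amt
DEN | 80 | 90

Derivation:
After WHERE (1 rows):
users.city | users.amt | users.qty
DEN | 90 | 80
After SELECT (1 rows):
users.city | users.qty | users.amt
DEN | 80 | 90
After ORDER BY (1 rows):
users.city | users.qty | users.amt
DEN | 80 | 90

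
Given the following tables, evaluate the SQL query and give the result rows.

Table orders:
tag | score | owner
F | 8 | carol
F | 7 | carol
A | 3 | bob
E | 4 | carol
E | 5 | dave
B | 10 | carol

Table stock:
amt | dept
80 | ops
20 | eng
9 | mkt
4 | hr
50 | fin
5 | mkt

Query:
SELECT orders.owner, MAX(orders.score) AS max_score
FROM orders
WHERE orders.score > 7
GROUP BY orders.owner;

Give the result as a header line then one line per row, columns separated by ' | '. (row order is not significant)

== RESULT ==
orders.owner | max_score
carol | 10

Derivation:
After WHERE (2 rows):
orders.tag | orders.score | orders.owner
F | 8 | carol
B | 10 | carol
After GROUP BY (1 rows):
orders.owner | max_score
carol | 10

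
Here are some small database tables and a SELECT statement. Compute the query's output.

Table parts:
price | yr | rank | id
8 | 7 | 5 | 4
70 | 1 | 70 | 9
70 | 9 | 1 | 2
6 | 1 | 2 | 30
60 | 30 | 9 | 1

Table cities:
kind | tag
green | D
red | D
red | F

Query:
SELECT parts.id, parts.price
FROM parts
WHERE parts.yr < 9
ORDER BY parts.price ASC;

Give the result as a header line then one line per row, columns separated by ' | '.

After WHERE (3 rows):
parts.price | parts.yr | parts.rank | parts.id
8 | 7 | 5 | 4
70 | 1 | 70 | 9
6 | 1 | 2 | 30
After SELECT (3 rows):
parts.id | parts.price
4 | 8
9 | 70
30 | 6
After ORDER BY (3 rows):
parts.id | parts.price
30 | 6
4 | 8
9 | 70

== RESULT ==
parts.id | parts.price
30 | 6
4 | 8
9 | 70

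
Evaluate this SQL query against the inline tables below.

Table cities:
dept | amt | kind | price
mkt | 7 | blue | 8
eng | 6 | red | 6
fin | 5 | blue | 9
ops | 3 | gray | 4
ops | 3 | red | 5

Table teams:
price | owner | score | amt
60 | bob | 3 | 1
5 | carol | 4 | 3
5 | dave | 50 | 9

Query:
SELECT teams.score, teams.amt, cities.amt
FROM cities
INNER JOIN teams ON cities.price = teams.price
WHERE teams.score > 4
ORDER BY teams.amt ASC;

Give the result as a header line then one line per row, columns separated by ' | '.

After JOIN teams (2 rows):
cities.dept | cities.amt | cities.kind | cities.price | teams.price | teams.owner | teams.score | teams.amt
ops | 3 | red | 5 | 5 | carol | 4 | 3
ops | 3 | red | 5 | 5 | dave | 50 | 9
After WHERE (1 rows):
cities.dept | cities.amt | cities.kind | cities.price | teams.price | teams.owner | teams.score | teams.amt
ops | 3 | red | 5 | 5 | dave | 50 | 9
After SELECT (1 rows):
teams.score | teams.amt | cities.amt
50 | 9 | 3
After ORDER BY (1 rows):
teams.score | teams.amt | cities.amt
50 | 9 | 3

== RESULT ==
teams.score | teams.amt | cities.amt
50 | 9 | 3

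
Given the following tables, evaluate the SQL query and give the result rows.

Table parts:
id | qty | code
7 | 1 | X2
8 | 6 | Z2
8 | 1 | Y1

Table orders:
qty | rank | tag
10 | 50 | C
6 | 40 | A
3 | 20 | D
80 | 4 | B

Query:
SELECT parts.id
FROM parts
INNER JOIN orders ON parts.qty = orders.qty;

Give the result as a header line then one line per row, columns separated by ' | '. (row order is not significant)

== RESULT ==
parts.id
8

Derivation:
After JOIN orders (1 rows):
parts.id | parts.qty | parts.code | orders.qty | orders.rank | orders.tag
8 | 6 | Z2 | 6 | 40 | A
After SELECT (1 rows):
parts.id
8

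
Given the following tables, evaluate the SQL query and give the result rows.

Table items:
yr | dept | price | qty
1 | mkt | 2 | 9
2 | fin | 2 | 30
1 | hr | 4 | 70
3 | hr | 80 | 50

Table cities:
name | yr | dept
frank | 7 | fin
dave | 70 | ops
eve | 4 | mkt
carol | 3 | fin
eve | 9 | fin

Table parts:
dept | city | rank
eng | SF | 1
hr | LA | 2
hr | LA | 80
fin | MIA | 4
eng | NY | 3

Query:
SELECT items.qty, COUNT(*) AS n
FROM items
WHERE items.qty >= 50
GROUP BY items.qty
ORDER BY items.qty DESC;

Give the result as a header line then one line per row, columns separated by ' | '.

== RESULT ==
items.qty | n
70 | 1
50 | 1

Derivation:
After WHERE (2 rows):
items.yr | items.dept | items.price | items.qty
1 | hr | 4 | 70
3 | hr | 80 | 50
After GROUP BY (2 rows):
items.qty | n
70 | 1
50 | 1
After ORDER BY (2 rows):
items.qty | n
70 | 1
50 | 1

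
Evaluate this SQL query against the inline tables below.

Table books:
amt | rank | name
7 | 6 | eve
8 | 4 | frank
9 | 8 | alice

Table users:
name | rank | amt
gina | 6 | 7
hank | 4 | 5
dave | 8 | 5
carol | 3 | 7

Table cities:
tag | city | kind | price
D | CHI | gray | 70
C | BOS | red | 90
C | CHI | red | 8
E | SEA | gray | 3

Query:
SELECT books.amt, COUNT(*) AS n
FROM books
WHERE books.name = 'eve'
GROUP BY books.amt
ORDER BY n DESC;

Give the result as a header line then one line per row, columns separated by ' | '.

== RESULT ==
books.amt | n
7 | 1

Derivation:
After WHERE (1 rows):
books.amt | books.rank | books.name
7 | 6 | eve
After GROUP BY (1 rows):
books.amt | n
7 | 1
After ORDER BY (1 rows):
books.amt | n
7 | 1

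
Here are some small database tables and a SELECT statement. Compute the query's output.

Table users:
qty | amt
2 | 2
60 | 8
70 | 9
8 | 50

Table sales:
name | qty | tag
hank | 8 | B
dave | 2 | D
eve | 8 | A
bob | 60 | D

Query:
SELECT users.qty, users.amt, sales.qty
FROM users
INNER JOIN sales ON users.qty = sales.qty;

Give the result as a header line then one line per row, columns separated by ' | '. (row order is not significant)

== RESULT ==
users.qty | users.amt | sales.qty
2 | 2 | 2
60 | 8 | 60
8 | 50 | 8
8 | 50 | 8

Derivation:
After JOIN sales (4 rows):
users.qty | users.amt | sales.name | sales.qty | sales.tag
2 | 2 | dave | 2 | D
60 | 8 | bob | 60 | D
8 | 50 | hank | 8 | B
8 | 50 | eve | 8 | A
After SELECT (4 rows):
users.qty | users.amt | sales.qty
2 | 2 | 2
60 | 8 | 60
8 | 50 | 8
8 | 50 | 8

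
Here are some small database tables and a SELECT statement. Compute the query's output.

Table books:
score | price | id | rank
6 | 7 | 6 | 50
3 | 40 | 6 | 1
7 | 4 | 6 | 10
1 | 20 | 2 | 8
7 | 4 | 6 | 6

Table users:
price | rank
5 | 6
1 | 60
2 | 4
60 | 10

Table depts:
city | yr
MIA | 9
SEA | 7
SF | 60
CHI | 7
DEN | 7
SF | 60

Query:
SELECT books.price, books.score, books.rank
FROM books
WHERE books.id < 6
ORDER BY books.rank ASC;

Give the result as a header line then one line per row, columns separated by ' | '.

== RESULT ==
books.price | books.score | books.rank
20 | 1 | 8

Derivation:
After WHERE (1 rows):
books.score | books.price | books.id | books.rank
1 | 20 | 2 | 8
After SELECT (1 rows):
books.price | books.score | books.rank
20 | 1 | 8
After ORDER BY (1 rows):
books.price | books.score | books.rank
20 | 1 | 8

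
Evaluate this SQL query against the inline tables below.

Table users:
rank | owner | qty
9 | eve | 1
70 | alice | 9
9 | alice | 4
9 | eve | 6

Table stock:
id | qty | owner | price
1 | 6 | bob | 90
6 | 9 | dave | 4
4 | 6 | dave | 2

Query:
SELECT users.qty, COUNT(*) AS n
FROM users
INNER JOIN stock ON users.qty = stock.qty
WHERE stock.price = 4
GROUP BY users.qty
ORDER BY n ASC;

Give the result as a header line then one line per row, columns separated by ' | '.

After JOIN stock (3 rows):
users.rank | users.owner | users.qty | stock.id | stock.qty | stock.owner | stock.price
70 | alice | 9 | 6 | 9 | dave | 4
9 | eve | 6 | 1 | 6 | bob | 90
9 | eve | 6 | 4 | 6 | dave | 2
After WHERE (1 rows):
users.rank | users.owner | users.qty | stock.id | stock.qty | stock.owner | stock.price
70 | alice | 9 | 6 | 9 | dave | 4
After GROUP BY (1 rows):
users.qty | n
9 | 1
After ORDER BY (1 rows):
users.qty | n
9 | 1

== RESULT ==
users.qty | n
9 | 1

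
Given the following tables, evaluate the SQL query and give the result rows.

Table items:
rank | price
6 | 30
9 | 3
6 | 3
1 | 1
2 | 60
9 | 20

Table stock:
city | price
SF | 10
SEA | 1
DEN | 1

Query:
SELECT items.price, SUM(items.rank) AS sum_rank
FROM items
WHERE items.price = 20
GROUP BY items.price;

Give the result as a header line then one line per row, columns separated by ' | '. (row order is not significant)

== RESULT ==
items.price | sum_rank
20 | 9

Derivation:
After WHERE (1 rows):
items.rank | items.price
9 | 20
After GROUP BY (1 rows):
items.price | sum_rank
20 | 9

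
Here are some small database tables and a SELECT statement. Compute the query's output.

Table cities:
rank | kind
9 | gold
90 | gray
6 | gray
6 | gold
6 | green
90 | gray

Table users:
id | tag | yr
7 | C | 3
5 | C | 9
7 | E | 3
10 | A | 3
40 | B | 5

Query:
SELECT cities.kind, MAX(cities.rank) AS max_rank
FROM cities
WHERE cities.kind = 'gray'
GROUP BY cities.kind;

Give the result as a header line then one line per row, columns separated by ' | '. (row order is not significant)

After WHERE (3 rows):
cities.rank | cities.kind
90 | gray
6 | gray
90 | gray
After GROUP BY (1 rows):
cities.kind | max_rank
gray | 90

== RESULT ==
cities.kind | max_rank
gray | 90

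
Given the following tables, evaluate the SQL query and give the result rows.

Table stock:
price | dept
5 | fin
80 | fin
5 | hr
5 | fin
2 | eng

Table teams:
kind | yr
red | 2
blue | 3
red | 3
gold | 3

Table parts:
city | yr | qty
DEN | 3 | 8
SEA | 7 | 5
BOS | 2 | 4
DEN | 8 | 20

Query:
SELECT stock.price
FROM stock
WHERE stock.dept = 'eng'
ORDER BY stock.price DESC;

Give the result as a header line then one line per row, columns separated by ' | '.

== RESULT ==
stock.price
2

Derivation:
After WHERE (1 rows):
stock.price | stock.dept
2 | eng
After SELECT (1 rows):
stock.price
2
After ORDER BY (1 rows):
stock.price
2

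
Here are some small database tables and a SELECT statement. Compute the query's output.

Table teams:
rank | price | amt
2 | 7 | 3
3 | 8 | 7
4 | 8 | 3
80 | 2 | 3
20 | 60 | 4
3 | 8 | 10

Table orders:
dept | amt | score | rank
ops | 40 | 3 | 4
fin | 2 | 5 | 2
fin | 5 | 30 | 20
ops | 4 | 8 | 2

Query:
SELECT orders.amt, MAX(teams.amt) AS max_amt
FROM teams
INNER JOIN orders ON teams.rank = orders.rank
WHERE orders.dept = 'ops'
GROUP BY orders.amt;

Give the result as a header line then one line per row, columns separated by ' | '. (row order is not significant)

== RESULT ==
orders.amt | max_amt
4 | 3
40 | 3

Derivation:
After JOIN orders (4 rows):
teams.rank | teams.price | teams.amt | orders.dept | orders.amt | orders.score | orders.rank
2 | 7 | 3 | fin | 2 | 5 | 2
2 | 7 | 3 | ops | 4 | 8 | 2
4 | 8 | 3 | ops | 40 | 3 | 4
20 | 60 | 4 | fin | 5 | 30 | 20
After WHERE (2 rows):
teams.rank | teams.price | teams.amt | orders.dept | orders.amt | orders.score | orders.rank
2 | 7 | 3 | ops | 4 | 8 | 2
4 | 8 | 3 | ops | 40 | 3 | 4
After GROUP BY (2 rows):
orders.amt | max_amt
4 | 3
40 | 3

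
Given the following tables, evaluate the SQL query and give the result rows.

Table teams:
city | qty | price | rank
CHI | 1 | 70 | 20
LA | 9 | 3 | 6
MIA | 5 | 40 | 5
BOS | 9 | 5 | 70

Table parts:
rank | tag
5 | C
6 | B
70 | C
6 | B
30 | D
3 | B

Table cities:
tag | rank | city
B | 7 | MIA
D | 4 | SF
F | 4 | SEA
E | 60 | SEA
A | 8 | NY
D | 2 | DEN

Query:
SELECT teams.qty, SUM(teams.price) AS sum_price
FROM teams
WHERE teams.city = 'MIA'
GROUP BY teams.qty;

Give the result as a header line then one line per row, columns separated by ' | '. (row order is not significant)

After WHERE (1 rows):
teams.city | teams.qty | teams.price | teams.rank
MIA | 5 | 40 | 5
After GROUP BY (1 rows):
teams.qty | sum_price
5 | 40

== RESULT ==
teams.qty | sum_price
5 | 40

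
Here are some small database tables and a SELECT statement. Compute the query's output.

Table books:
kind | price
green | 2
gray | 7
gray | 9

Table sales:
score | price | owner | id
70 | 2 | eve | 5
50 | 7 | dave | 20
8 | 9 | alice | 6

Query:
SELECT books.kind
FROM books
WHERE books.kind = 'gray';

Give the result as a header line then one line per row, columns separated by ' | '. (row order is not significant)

After WHERE (2 rows):
books.kind | books.price
gray | 7
gray | 9
After SELECT (2 rows):
books.kind
gray
gray

== RESULT ==
books.kind
gray
gray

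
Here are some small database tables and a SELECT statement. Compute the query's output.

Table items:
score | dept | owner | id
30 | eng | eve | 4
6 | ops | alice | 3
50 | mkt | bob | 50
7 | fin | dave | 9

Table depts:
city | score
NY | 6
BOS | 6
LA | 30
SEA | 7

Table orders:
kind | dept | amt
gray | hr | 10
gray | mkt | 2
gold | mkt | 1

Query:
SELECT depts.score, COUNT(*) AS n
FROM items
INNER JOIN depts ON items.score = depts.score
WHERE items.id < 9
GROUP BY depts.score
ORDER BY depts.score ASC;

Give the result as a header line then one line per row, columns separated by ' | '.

After JOIN depts (4 rows):
items.score | items.dept | items.owner | items.id | depts.city | depts.score
30 | eng | eve | 4 | LA | 30
6 | ops | alice | 3 | NY | 6
6 | ops | alice | 3 | BOS | 6
7 | fin | dave | 9 | SEA | 7
After WHERE (3 rows):
items.score | items.dept | items.owner | items.id | depts.city | depts.score
30 | eng | eve | 4 | LA | 30
6 | ops | alice | 3 | NY | 6
6 | ops | alice | 3 | BOS | 6
After GROUP BY (2 rows):
depts.score | n
30 | 1
6 | 2
After ORDER BY (2 rows):
depts.score | n
6 | 2
30 | 1

== RESULT ==
depts.score | n
6 | 2
30 | 1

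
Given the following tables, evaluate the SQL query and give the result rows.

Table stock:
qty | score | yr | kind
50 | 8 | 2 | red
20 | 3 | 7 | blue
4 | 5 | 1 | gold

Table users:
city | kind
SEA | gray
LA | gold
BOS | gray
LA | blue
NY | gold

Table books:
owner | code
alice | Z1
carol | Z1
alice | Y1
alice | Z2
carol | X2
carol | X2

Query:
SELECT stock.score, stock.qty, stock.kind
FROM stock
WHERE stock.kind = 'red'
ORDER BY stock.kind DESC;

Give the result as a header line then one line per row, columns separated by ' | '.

== RESULT ==
stock.score | stock.qty | stock.kind
8 | 50 | red

Derivation:
After WHERE (1 rows):
stock.qty | stock.score | stock.yr | stock.kind
50 | 8 | 2 | red
After SELECT (1 rows):
stock.score | stock.qty | stock.kind
8 | 50 | red
After ORDER BY (1 rows):
stock.score | stock.qty | stock.kind
8 | 50 | red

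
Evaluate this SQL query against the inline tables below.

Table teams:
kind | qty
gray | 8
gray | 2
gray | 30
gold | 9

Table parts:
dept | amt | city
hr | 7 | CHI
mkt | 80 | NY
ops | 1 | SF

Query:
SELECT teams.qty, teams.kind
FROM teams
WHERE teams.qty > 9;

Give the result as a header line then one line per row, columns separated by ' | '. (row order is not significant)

== RESULT ==
teams.qty | teams.kind
30 | gray

Derivation:
After WHERE (1 rows):
teams.kind | teams.qty
gray | 30
After SELECT (1 rows):
teams.qty | teams.kind
30 | gray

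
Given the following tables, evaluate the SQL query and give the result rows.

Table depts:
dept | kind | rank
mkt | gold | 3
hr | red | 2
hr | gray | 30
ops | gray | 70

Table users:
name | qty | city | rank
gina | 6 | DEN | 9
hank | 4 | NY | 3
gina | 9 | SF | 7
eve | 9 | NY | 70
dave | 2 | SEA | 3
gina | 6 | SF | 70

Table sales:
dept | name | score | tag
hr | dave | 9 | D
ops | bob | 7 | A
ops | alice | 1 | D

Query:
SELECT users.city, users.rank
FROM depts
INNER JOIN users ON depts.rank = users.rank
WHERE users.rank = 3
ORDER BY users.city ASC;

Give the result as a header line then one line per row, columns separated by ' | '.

After JOIN users (4 rows):
depts.dept | depts.kind | depts.rank | users.name | users.qty | users.city | users.rank
mkt | gold | 3 | hank | 4 | NY | 3
mkt | gold | 3 | dave | 2 | SEA | 3
ops | gray | 70 | eve | 9 | NY | 70
ops | gray | 70 | gina | 6 | SF | 70
After WHERE (2 rows):
depts.dept | depts.kind | depts.rank | users.name | users.qty | users.city | users.rank
mkt | gold | 3 | hank | 4 | NY | 3
mkt | gold | 3 | dave | 2 | SEA | 3
After SELECT (2 rows):
users.city | users.rank
NY | 3
SEA | 3
After ORDER BY (2 rows):
users.city | users.rank
NY | 3
SEA | 3

== RESULT ==
users.city | users.rank
NY | 3
SEA | 3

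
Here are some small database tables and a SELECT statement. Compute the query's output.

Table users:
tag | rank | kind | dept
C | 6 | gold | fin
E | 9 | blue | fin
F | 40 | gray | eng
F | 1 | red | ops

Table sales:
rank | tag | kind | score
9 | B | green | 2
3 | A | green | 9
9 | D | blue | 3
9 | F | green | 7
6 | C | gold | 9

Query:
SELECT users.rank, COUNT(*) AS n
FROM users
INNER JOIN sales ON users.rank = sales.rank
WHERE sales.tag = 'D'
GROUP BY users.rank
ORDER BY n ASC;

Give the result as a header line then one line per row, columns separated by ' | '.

== RESULT ==
users.rank | n
9 | 1

Derivation:
After JOIN sales (4 rows):
users.tag | users.rank | users.kind | users.dept | sales.rank | sales.tag | sales.kind | sales.score
C | 6 | gold | fin | 6 | C | gold | 9
E | 9 | blue | fin | 9 | B | green | 2
E | 9 | blue | fin | 9 | D | blue | 3
E | 9 | blue | fin | 9 | F | green | 7
After WHERE (1 rows):
users.tag | users.rank | users.kind | users.dept | sales.rank | sales.tag | sales.kind | sales.score
E | 9 | blue | fin | 9 | D | blue | 3
After GROUP BY (1 rows):
users.rank | n
9 | 1
After ORDER BY (1 rows):
users.rank | n
9 | 1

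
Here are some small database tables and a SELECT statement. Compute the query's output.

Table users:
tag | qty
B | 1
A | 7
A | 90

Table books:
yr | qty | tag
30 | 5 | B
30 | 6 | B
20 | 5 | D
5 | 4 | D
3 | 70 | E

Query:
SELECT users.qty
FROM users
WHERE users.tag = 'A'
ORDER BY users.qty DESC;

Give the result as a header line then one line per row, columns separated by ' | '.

== RESULT ==
users.qty
90
7

Derivation:
After WHERE (2 rows):
users.tag | users.qty
A | 7
A | 90
After SELECT (2 rows):
users.qty
7
90
After ORDER BY (2 rows):
users.qty
90
7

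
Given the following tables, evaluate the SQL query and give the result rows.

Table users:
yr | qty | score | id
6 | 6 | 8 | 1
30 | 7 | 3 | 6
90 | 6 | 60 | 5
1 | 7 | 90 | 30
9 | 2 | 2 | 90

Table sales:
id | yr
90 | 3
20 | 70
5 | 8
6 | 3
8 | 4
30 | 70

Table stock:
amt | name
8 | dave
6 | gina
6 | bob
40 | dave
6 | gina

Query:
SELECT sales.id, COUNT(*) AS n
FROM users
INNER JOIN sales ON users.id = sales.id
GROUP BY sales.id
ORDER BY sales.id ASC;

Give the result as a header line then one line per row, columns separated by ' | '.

After JOIN sales (4 rows):
users.yr | users.qty | users.score | users.id | sales.id | sales.yr
30 | 7 | 3 | 6 | 6 | 3
90 | 6 | 60 | 5 | 5 | 8
1 | 7 | 90 | 30 | 30 | 70
9 | 2 | 2 | 90 | 90 | 3
After GROUP BY (4 rows):
sales.id | n
6 | 1
5 | 1
30 | 1
90 | 1
After ORDER BY (4 rows):
sales.id | n
5 | 1
6 | 1
30 | 1
90 | 1

== RESULT ==
sales.id | n
5 | 1
6 | 1
30 | 1
90 | 1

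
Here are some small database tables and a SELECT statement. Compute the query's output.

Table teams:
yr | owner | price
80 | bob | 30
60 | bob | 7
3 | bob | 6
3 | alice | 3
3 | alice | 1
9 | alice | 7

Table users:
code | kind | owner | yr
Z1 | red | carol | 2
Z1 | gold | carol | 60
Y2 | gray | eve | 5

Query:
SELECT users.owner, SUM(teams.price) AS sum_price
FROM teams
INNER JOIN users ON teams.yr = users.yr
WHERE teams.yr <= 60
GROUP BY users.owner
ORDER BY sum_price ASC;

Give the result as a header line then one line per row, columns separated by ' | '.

== RESULT ==
users.owner | sum_price
carol | 7

Derivation:
After JOIN users (1 rows):
teams.yr | teams.owner | teams.price | users.code | users.kind | users.owner | users.yr
60 | bob | 7 | Z1 | gold | carol | 60
After WHERE (1 rows):
teams.yr | teams.owner | teams.price | users.code | users.kind | users.owner | users.yr
60 | bob | 7 | Z1 | gold | carol | 60
After GROUP BY (1 rows):
users.owner | sum_price
carol | 7
After ORDER BY (1 rows):
users.owner | sum_price
carol | 7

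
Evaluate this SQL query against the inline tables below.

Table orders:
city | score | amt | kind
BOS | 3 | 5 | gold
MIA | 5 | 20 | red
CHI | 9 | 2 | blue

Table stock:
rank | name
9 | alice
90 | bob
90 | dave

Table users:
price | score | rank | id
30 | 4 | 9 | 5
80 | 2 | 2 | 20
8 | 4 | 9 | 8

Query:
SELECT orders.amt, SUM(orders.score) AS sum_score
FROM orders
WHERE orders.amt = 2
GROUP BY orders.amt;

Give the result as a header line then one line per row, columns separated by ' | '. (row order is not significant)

== RESULT ==
orders.amt | sum_score
2 | 9

Derivation:
After WHERE (1 rows):
orders.city | orders.score | orders.amt | orders.kind
CHI | 9 | 2 | blue
After GROUP BY (1 rows):
orders.amt | sum_score
2 | 9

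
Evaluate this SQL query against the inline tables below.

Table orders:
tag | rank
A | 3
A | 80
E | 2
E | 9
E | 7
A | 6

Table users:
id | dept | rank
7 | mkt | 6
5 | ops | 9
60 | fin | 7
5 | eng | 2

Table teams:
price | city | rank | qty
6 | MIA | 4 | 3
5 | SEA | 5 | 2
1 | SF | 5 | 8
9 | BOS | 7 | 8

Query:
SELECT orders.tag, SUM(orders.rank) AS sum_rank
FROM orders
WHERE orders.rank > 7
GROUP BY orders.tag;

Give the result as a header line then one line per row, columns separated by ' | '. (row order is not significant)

After WHERE (2 rows):
orders.tag | orders.rank
A | 80
E | 9
After GROUP BY (2 rows):
orders.tag | sum_rank
A | 80
E | 9

== RESULT ==
orders.tag | sum_rank
A | 80
E | 9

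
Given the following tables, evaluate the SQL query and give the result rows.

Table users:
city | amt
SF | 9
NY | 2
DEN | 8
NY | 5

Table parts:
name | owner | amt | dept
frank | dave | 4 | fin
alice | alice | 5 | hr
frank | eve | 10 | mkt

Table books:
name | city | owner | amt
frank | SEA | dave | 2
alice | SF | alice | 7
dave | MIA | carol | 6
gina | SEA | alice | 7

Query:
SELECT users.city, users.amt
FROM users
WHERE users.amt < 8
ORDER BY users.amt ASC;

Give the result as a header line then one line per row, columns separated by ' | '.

After WHERE (2 rows):
users.city | users.amt
NY | 2
NY | 5
After SELECT (2 rows):
users.city | users.amt
NY | 2
NY | 5
After ORDER BY (2 rows):
users.city | users.amt
NY | 2
NY | 5

== RESULT ==
users.city | users.amt
NY | 2
NY | 5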